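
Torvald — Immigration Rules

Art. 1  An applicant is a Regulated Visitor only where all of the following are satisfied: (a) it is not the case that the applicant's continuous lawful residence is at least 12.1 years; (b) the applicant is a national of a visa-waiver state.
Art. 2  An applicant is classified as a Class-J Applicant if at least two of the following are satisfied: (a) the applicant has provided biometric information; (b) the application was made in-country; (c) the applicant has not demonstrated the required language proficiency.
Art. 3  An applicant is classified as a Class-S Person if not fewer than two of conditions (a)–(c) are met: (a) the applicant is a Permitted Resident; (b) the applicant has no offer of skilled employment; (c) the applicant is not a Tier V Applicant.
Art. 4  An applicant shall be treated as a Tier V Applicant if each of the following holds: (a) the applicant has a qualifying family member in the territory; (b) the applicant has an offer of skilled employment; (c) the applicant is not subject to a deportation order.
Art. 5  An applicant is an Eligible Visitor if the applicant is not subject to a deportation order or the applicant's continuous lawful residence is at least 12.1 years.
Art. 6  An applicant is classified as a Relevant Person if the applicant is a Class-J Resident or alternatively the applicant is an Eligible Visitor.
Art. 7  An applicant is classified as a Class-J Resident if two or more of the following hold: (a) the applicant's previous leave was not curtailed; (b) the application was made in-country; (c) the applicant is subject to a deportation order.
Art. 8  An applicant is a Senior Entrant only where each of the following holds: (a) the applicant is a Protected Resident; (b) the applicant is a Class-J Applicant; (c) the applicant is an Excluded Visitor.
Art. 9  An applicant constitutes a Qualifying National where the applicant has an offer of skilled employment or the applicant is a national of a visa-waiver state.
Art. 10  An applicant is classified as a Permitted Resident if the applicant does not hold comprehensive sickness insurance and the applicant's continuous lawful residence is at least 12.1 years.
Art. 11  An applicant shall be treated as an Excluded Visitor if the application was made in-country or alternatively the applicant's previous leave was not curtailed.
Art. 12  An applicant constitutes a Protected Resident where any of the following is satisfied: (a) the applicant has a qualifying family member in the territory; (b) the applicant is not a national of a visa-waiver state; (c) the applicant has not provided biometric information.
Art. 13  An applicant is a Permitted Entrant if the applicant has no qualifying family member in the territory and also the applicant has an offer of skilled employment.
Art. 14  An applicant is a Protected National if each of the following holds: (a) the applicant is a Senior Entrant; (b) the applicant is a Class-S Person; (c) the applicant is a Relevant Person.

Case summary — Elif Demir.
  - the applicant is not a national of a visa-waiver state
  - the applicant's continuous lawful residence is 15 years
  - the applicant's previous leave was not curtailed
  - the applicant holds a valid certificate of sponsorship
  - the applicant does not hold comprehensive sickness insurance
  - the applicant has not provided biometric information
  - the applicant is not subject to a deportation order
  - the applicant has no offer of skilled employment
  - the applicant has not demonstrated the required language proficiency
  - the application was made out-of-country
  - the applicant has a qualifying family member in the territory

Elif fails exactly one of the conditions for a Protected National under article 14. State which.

Senior Entrant

article 12 — Protected Resident: [the applicant has a qualifying family member in the territory? yes] OR [the applicant is not a national of a visa-waiver state? yes] OR [the applicant has not provided biometric information? yes] → satisfied.
article 2 — Class-J Applicant: the applicant has provided biometric information? no; the application was made in-country? no; the applicant has not demonstrated the required language proficiency? yes — 1 of 3 hold (need ≥2) → not satisfied.
article 11 — Excluded Visitor: [the application was made in-country? no] OR [the applicant's previous leave was not curtailed? yes] → satisfied.
article 8 — Senior Entrant: [Protected Resident (article 12)? yes] AND [Class-J Applicant (article 2)? no] AND [Excluded Visitor (article 11)? yes] → not satisfied.
article 10 — Permitted Resident: [the applicant does not hold comprehensive sickness insurance? yes] AND [applicant's continuous lawful residence: 15 years ≥ 12.1 years? yes] → satisfied.
article 4 — Tier V Applicant: [the applicant has a qualifying family member in the territory? yes] AND [the applicant has an offer of skilled employment? no] AND [the applicant is not subject to a deportation order? yes] → not satisfied.
article 3 — Class-S Person: Permitted Resident (article 10)? yes; the applicant has no offer of skilled employment? yes; not a Tier V Applicant (article 4)? yes — 3 of 3 hold (need ≥2) → satisfied.
article 7 — Class-J Resident: the applicant's previous leave was not curtailed? yes; the application was made in-country? no; the applicant is subject to a deportation order? no — 1 of 3 hold (need ≥2) → not satisfied.
article 5 — Eligible Visitor: [the applicant is not subject to a deportation order? yes] OR [applicant's continuous lawful residence: 15 years ≥ 12.1 years? yes] → satisfied.
article 6 — Relevant Person: [Class-J Resident (article 7)? no] OR [Eligible Visitor (article 5)? yes] → satisfied.
article 14 — Protected National: [Senior Entrant (article 8)? no] AND [Class-S Person (article 3)? yes] AND [Relevant Person (article 6)? yes] → not satisfied.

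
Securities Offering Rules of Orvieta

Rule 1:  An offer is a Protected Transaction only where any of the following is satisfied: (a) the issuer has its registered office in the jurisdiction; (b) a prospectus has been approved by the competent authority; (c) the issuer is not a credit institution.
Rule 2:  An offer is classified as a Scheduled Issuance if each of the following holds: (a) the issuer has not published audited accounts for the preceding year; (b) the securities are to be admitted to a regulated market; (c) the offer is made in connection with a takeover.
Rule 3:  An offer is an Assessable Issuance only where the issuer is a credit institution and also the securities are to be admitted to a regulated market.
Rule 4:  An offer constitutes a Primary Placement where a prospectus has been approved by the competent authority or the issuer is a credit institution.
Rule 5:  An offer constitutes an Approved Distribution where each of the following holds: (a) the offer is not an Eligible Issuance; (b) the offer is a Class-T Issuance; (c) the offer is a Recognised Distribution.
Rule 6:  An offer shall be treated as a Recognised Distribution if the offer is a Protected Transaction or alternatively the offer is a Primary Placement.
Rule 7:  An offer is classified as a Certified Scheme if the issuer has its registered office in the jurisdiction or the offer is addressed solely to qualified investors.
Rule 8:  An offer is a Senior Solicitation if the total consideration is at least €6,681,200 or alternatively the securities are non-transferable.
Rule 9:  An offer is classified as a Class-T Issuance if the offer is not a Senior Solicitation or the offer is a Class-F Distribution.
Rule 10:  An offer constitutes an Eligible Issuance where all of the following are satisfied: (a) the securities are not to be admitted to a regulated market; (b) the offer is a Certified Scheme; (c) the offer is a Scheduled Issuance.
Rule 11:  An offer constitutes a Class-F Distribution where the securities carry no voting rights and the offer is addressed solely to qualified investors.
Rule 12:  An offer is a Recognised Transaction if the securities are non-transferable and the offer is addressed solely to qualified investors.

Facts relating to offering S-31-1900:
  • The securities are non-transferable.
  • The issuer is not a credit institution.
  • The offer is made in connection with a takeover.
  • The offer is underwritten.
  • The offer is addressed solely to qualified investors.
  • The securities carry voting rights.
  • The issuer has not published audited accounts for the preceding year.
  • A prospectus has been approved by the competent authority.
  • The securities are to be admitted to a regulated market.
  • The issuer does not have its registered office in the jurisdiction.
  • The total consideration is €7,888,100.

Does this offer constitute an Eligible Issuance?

No

rule 7 — Certified Scheme: [the issuer has its registered office in the jurisdiction? no] OR [the offer is addressed solely to qualified investors? yes] → satisfied.
rule 2 — Scheduled Issuance: [the issuer has not published audited accounts for the preceding year? yes] AND [the securities are to be admitted to a regulated market? yes] AND [the offer is made in connection with a takeover? yes] → satisfied.
rule 10 — Eligible Issuance: [the securities are not to be admitted to a regulated market? no] AND [Certified Scheme (rule 7)? yes] AND [Scheduled Issuance (rule 2)? yes] → not satisfied.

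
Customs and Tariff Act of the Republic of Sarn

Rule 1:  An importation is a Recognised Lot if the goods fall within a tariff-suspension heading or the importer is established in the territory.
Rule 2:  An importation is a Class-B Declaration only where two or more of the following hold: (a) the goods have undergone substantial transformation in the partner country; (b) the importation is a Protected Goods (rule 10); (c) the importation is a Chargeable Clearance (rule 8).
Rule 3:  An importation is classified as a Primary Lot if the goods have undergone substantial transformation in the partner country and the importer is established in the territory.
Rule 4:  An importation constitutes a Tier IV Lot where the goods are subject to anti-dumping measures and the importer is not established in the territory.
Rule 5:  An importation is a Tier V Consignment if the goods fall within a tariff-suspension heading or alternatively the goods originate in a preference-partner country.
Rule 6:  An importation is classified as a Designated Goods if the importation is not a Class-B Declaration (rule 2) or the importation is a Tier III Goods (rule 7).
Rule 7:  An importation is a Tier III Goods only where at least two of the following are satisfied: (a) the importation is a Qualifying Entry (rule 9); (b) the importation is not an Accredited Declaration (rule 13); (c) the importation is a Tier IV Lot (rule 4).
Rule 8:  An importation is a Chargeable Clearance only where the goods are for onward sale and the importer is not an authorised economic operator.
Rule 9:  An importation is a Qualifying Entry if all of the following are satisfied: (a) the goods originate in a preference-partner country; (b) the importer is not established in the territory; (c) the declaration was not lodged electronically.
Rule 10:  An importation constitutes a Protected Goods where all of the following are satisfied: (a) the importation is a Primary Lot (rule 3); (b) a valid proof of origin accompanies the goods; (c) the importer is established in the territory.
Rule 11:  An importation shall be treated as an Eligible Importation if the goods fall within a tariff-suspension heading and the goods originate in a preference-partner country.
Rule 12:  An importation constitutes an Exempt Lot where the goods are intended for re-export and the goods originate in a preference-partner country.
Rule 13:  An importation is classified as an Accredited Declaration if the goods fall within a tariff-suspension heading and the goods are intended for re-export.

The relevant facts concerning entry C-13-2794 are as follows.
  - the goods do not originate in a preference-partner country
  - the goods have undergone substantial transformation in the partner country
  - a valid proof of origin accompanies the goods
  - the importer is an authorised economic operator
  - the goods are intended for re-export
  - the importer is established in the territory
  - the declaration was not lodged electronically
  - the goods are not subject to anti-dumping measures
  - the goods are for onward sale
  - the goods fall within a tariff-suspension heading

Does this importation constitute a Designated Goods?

No

Under rule 3: the goods have undergone substantial transformation in the partner country? yes; and the importer is established in the territory? yes. So the importation is a Primary Lot.
Under rule 10: Primary Lot (rule 3)? yes; and a valid proof of origin accompanies the goods? yes; and the importer is established in the territory? yes. So the importation is a Protected Goods.
Under rule 8: the goods are for onward sale? yes; and the importer is not an authorised economic operator? no. So the importation is not a Chargeable Clearance.
Under rule 2: the goods have undergone substantial transformation in the partner country? yes; Protected Goods (rule 10)? yes; Chargeable Clearance (rule 8)? no — 2 of 3 hold (need ≥2) → satisfied.
Under rule 9: the goods originate in a preference-partner country? no; and the importer is not established in the territory? no; and the declaration was not lodged electronically? yes. So the importation is not a Qualifying Entry.
Under rule 13: the goods fall within a tariff-suspension heading? yes; and the goods are intended for re-export? yes. So the importation is an Accredited Declaration.
Under rule 4: the goods are subject to anti-dumping measures? no; and the importer is not established in the territory? no. So the importation is not a Tier IV Lot.
Under rule 7: Qualifying Entry (rule 9)? no; not an Accredited Declaration (rule 13)? no; Tier IV Lot (rule 4)? no — 0 of 3 hold (need ≥2) → not satisfied.
Under rule 6: not a Class-B Declaration (rule 2)? no; or Tier III Goods (rule 7)? no. So the importation is not a Designated Goods.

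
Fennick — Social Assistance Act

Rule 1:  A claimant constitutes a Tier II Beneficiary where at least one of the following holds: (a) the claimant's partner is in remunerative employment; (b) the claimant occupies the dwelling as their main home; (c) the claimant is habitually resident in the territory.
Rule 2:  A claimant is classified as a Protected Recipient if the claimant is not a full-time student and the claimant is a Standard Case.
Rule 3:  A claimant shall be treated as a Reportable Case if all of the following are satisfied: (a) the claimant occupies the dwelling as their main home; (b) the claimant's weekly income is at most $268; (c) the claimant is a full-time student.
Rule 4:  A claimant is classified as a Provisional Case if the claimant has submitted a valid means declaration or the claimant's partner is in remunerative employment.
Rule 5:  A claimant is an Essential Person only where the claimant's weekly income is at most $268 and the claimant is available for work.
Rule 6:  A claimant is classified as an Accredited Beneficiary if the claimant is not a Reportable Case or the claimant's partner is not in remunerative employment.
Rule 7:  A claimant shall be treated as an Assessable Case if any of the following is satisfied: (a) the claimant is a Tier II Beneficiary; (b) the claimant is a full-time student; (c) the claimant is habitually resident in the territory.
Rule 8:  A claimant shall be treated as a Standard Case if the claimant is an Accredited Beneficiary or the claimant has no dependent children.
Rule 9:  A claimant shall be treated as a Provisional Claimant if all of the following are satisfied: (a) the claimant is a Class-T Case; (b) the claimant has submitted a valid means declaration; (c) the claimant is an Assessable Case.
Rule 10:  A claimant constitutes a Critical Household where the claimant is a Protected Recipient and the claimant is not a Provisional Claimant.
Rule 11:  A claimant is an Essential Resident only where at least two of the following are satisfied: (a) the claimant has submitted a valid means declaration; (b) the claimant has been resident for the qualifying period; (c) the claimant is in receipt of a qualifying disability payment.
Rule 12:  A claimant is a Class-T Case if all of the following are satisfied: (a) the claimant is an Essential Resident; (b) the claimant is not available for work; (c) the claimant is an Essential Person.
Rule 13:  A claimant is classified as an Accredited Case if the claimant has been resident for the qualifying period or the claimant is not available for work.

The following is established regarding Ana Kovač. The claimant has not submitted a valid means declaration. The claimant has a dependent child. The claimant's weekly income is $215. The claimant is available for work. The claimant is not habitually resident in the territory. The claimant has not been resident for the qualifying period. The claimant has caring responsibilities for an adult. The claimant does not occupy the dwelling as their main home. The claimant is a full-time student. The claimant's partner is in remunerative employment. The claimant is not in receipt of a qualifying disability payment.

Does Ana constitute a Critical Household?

No

rule 3 — Reportable Case: [the claimant occupies the dwelling as their main home? no] AND [claimant's weekly income: $215 ≤ $268? yes] AND [the claimant is a full-time student? yes] → not satisfied.
rule 6 — Accredited Beneficiary: [not a Reportable Case (rule 3)? yes] OR [the claimant's partner is not in remunerative employment? no] → satisfied.
rule 8 — Standard Case: [Accredited Beneficiary (rule 6)? yes] OR [the claimant has no dependent children? no] → satisfied.
rule 2 — Protected Recipient: [the claimant is not a full-time student? no] AND [Standard Case (rule 8)? yes] → not satisfied.
rule 11 — Essential Resident: the claimant has submitted a valid means declaration? no; the claimant has been resident for the qualifying period? no; the claimant is in receipt of a qualifying disability payment? no — 0 of 3 hold (need ≥2) → not satisfied.
rule 5 — Essential Person: [claimant's weekly income: $215 ≤ $268? yes] AND [the claimant is available for work? yes] → satisfied.
rule 12 — Class-T Case: [Essential Resident (rule 11)? no] AND [the claimant is not available for work? no] AND [Essential Person (rule 5)? yes] → not satisfied.
rule 1 — Tier II Beneficiary: [the claimant's partner is in remunerative employment? yes] OR [the claimant occupies the dwelling as their main home? no] OR [the claimant is habitually resident in the territory? no] → satisfied.
rule 7 — Assessable Case: [Tier II Beneficiary (rule 1)? yes] OR [the claimant is a full-time student? yes] OR [the claimant is habitually resident in the territory? no] → satisfied.
rule 9 — Provisional Claimant: [Class-T Case (rule 12)? no] AND [the claimant has submitted a valid means declaration? no] AND [Assessable Case (rule 7)? yes] → not satisfied.
rule 10 — Critical Household: [Protected Recipient (rule 2)? no] AND [not a Provisional Claimant (rule 9)? yes] → not satisfied.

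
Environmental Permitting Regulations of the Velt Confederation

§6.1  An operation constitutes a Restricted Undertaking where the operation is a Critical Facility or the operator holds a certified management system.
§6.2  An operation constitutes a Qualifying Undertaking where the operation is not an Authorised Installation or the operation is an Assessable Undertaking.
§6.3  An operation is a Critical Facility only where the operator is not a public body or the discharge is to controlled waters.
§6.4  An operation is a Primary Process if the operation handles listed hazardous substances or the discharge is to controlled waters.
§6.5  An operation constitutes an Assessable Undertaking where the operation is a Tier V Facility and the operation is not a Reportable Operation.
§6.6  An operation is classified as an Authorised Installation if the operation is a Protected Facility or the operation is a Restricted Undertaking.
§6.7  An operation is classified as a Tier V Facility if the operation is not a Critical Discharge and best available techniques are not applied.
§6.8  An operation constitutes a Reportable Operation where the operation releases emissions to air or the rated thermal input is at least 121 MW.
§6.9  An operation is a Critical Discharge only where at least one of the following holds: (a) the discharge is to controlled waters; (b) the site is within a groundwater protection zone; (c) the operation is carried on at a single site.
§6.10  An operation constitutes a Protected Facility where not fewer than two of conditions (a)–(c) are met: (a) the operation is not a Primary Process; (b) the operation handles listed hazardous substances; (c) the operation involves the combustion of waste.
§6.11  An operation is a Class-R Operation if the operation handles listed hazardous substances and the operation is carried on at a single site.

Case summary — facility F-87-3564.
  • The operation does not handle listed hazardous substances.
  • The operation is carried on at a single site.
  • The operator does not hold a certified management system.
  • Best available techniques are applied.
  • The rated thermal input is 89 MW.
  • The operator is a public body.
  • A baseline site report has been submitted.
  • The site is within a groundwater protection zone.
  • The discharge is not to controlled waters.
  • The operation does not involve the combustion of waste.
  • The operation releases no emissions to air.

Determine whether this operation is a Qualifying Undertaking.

Yes

Under §6.4: the operation handles listed hazardous substances? no; or the discharge is to controlled waters? no. So the operation is not a Primary Process.
Under §6.10: not a Primary Process (§6.4)? yes; the operation handles listed hazardous substances? no; the operation involves the combustion of waste? no — 1 of 3 hold (need ≥2) → not satisfied.
Under §6.3: the operator is not a public body? no; or the discharge is to controlled waters? no. So the operation is not a Critical Facility.
Under §6.1: Critical Facility (§6.3)? no; or the operator holds a certified management system? no. So the operation is not a Restricted Undertaking.
Under §6.6: Protected Facility (§6.10)? no; or Restricted Undertaking (§6.1)? no. So the operation is not an Authorised Installation.
Under §6.9: the discharge is to controlled waters? no; or the site is within a groundwater protection zone? yes; or the operation is carried on at a single site? yes. So the operation is a Critical Discharge.
Under §6.7: not a Critical Discharge (§6.9)? no; and best available techniques are not applied? no. So the operation is not a Tier V Facility.
Under §6.8: the operation releases emissions to air? no; or rated thermal input: 89 MW ≥ 121 MW? no. So the operation is not a Reportable Operation.
Under §6.5: Tier V Facility (§6.7)? no; and not a Reportable Operation (§6.8)? yes. So the operation is not an Assessable Undertaking.
Under §6.2: not an Authorised Installation (§6.6)? yes; or Assessable Undertaking (§6.5)? no. So the operation is a Qualifying Undertaking.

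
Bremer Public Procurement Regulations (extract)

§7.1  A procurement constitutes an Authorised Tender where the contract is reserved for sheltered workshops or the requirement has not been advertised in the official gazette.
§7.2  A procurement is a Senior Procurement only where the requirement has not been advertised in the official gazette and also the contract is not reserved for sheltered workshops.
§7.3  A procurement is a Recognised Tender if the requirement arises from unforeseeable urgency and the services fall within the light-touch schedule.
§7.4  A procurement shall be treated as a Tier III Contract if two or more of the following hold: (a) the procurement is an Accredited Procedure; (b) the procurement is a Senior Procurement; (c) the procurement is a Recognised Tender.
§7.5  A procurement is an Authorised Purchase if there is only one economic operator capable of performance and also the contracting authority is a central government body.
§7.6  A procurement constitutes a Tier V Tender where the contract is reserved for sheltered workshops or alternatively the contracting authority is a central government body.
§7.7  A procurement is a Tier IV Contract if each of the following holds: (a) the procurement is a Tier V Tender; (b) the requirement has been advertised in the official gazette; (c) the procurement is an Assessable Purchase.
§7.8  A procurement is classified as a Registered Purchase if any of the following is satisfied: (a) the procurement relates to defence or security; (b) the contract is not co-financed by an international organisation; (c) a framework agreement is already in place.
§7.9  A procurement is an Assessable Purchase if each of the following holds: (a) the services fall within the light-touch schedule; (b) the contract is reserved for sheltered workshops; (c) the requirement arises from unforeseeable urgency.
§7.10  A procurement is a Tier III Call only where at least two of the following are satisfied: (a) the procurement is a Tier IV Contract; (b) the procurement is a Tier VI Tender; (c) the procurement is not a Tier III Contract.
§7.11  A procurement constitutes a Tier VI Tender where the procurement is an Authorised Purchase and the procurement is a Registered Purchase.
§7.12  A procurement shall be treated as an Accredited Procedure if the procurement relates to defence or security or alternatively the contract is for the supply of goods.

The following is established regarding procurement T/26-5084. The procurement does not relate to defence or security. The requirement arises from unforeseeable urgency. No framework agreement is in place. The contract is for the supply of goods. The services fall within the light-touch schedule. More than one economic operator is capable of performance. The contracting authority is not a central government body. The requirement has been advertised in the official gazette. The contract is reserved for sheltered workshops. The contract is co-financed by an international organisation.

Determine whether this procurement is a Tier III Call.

No

§7.6 — Tier V Tender: [the contract is reserved for sheltered workshops? yes] OR [the contracting authority is a central government body? no] → satisfied.
§7.9 — Assessable Purchase: [the services fall within the light-touch schedule? yes] AND [the contract is reserved for sheltered workshops? yes] AND [the requirement arises from unforeseeable urgency? yes] → satisfied.
§7.7 — Tier IV Contract: [Tier V Tender (§7.6)? yes] AND [the requirement has been advertised in the official gazette? yes] AND [Assessable Purchase (§7.9)? yes] → satisfied.
§7.5 — Authorised Purchase: [there is only one economic operator capable of performance? no] AND [the contracting authority is a central government body? no] → not satisfied.
§7.8 — Registered Purchase: [the procurement relates to defence or security? no] OR [the contract is not co-financed by an international organisation? no] OR [a framework agreement is already in place? no] → not satisfied.
§7.11 — Tier VI Tender: [Authorised Purchase (§7.5)? no] AND [Registered Purchase (§7.8)? no] → not satisfied.
§7.12 — Accredited Procedure: [the procurement relates to defence or security? no] OR [the contract is for the supply of goods? yes] → satisfied.
§7.2 — Senior Procurement: [the requirement has not been advertised in the official gazette? no] AND [the contract is not reserved for sheltered workshops? no] → not satisfied.
§7.3 — Recognised Tender: [the requirement arises from unforeseeable urgency? yes] AND [the services fall within the light-touch schedule? yes] → satisfied.
§7.4 — Tier III Contract: Accredited Procedure (§7.12)? yes; Senior Procurement (§7.2)? no; Recognised Tender (§7.3)? yes — 2 of 3 hold (need ≥2) → satisfied.
§7.10 — Tier III Call: Tier IV Contract (§7.7)? yes; Tier VI Tender (§7.11)? no; not a Tier III Contract (§7.4)? no — 1 of 3 hold (need ≥2) → not satisfied.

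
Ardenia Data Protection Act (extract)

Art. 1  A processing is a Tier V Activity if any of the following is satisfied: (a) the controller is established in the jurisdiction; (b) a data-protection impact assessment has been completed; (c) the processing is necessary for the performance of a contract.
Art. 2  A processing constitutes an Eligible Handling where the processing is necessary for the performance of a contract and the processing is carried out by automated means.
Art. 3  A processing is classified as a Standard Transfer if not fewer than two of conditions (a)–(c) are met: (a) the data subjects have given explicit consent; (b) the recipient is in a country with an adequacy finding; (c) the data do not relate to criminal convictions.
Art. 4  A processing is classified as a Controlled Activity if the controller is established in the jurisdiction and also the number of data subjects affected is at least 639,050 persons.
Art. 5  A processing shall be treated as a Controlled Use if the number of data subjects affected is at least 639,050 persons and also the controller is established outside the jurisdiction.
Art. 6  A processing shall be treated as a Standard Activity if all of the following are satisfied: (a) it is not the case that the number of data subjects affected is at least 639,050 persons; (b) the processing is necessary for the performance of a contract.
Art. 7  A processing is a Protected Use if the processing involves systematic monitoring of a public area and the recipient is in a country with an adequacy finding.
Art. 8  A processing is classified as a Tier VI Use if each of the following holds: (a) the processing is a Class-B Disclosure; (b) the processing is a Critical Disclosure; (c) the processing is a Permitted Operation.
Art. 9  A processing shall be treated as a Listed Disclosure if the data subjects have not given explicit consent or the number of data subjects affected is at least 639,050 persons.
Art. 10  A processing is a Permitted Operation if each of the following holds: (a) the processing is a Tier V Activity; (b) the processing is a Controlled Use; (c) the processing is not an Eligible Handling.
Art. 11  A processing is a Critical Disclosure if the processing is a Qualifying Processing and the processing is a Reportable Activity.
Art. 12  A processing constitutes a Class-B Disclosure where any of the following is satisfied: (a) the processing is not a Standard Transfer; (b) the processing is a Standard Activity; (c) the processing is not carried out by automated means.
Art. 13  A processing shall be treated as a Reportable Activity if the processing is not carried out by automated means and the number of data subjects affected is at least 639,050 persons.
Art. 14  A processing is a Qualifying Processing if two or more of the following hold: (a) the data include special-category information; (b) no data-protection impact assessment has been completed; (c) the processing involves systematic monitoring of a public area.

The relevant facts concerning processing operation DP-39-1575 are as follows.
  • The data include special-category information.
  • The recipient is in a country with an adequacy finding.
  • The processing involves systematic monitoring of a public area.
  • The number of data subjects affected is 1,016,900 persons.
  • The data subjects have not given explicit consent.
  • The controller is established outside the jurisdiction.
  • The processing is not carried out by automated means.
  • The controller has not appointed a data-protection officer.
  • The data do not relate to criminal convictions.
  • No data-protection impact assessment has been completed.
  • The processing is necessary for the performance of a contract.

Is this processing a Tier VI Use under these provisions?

Under article 3: the data subjects have given explicit consent? no; the recipient is in a country with an adequacy finding? yes; the data do not relate to criminal convictions? yes — 2 of 3 hold (need ≥2) → satisfied.
Under article 6: number of data subjects affected: 1,016,900 persons ≥ 639,050 persons? yes, so negated condition no; and the processing is necessary for the performance of a contract? yes. So the processing is not a Standard Activity.
Under article 12: not a Standard Transfer (article 3)? no; or Standard Activity (article 6)? no; or the processing is not carried out by automated means? yes. So the processing is a Class-B Disclosure.
Under article 14: the data include special-category information? yes; no data-protection impact assessment has been completed? yes; the processing involves systematic monitoring of a public area? yes — 3 of 3 hold (need ≥2) → satisfied.
Under article 13: the processing is not carried out by automated means? yes; and number of data subjects affected: 1,016,900 persons ≥ 639,050 persons? yes. So the processing is a Reportable Activity.
Under article 11: Qualifying Processing (article 14)? yes; and Reportable Activity (article 13)? yes. So the processing is a Critical Disclosure.
Under article 1: the controller is established in the jurisdiction? no; or a data-protection impact assessment has been completed? no; or the processing is necessary for the performance of a contract? yes. So the processing is a Tier V Activity.
Under article 5: number of data subjects affected: 1,016,900 persons ≥ 639,050 persons? yes; and the controller is established outside the jurisdiction? yes. So the processing is a Controlled Use.
Under article 2: the processing is necessary for the performance of a contract? yes; and the processing is carried out by automated means? no. So the processing is not an Eligible Handling.
Under article 10: Tier V Activity (article 1)? yes; and Controlled Use (article 5)? yes; and not an Eligible Handling (article 2)? yes. So the processing is a Permitted Operation.
Under article 8: Class-B Disclosure (article 12)? yes; and Critical Disclosure (article 11)? yes; and Permitted Operation (article 10)? yes. So the processing is a Tier VI Use.

Yes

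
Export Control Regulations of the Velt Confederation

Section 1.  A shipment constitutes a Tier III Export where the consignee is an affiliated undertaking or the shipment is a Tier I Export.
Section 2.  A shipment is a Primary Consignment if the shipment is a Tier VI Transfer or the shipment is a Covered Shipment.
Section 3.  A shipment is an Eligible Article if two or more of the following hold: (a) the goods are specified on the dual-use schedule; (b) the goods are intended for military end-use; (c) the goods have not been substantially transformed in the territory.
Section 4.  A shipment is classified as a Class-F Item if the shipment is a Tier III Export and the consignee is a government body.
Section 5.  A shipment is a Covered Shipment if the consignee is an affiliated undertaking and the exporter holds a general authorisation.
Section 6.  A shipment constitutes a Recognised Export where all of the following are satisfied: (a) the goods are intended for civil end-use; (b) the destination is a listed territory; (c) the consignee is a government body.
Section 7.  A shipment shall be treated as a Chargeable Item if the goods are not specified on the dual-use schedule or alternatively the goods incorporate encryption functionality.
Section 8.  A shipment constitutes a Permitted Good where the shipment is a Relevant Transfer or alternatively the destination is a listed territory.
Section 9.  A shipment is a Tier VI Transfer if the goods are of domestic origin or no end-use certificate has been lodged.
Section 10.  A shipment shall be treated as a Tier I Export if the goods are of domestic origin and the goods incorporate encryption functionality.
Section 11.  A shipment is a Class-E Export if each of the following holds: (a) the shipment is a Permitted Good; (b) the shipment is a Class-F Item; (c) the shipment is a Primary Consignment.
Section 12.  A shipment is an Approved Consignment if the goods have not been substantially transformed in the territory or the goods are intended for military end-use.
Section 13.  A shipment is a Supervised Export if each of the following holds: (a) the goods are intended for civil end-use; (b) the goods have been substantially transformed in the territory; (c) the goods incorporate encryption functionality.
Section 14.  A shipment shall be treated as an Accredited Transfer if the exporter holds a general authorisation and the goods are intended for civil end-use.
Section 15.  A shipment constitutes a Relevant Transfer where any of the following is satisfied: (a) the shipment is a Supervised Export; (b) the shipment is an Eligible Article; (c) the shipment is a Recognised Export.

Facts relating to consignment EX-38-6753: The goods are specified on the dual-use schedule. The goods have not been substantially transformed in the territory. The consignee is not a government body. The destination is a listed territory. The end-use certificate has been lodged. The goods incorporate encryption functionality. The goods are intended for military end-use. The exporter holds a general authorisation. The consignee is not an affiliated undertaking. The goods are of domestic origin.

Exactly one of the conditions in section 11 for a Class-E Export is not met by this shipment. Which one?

section 13 — Supervised Export: [the goods are intended for civil end-use? no] AND [the goods have been substantially transformed in the territory? no] AND [the goods incorporate encryption functionality? yes] → not satisfied.
section 3 — Eligible Article: the goods are specified on the dual-use schedule? yes; the goods are intended for military end-use? yes; the goods have not been substantially transformed in the territory? yes — 3 of 3 hold (need ≥2) → satisfied.
section 6 — Recognised Export: [the goods are intended for civil end-use? no] AND [the destination is a listed territory? yes] AND [the consignee is a government body? no] → not satisfied.
section 15 — Relevant Transfer: [Supervised Export (section 13)? no] OR [Eligible Article (section 3)? yes] OR [Recognised Export (section 6)? no] → satisfied.
section 8 — Permitted Good: [Relevant Transfer (section 15)? yes] OR [the destination is a listed territory? yes] → satisfied.
section 10 — Tier I Export: [the goods are of domestic origin? yes] AND [the goods incorporate encryption functionality? yes] → satisfied.
section 1 — Tier III Export: [the consignee is an affiliated undertaking? no] OR [Tier I Export (section 10)? yes] → satisfied.
section 4 — Class-F Item: [Tier III Export (section 1)? yes] AND [the consignee is a government body? no] → not satisfied.
section 9 — Tier VI Transfer: [the goods are of domestic origin? yes] OR [no end-use certificate has been lodged? no] → satisfied.
section 5 — Covered Shipment: [the consignee is an affiliated undertaking? no] AND [the exporter holds a general authorisation? yes] → not satisfied.
section 2 — Primary Consignment: [Tier VI Transfer (section 9)? yes] OR [Covered Shipment (section 5)? no] → satisfied.
section 11 — Class-E Export: [Permitted Good (section 8)? yes] AND [Class-F Item (section 4)? no] AND [Primary Consignment (section 2)? yes] → not satisfied.

Class-F Item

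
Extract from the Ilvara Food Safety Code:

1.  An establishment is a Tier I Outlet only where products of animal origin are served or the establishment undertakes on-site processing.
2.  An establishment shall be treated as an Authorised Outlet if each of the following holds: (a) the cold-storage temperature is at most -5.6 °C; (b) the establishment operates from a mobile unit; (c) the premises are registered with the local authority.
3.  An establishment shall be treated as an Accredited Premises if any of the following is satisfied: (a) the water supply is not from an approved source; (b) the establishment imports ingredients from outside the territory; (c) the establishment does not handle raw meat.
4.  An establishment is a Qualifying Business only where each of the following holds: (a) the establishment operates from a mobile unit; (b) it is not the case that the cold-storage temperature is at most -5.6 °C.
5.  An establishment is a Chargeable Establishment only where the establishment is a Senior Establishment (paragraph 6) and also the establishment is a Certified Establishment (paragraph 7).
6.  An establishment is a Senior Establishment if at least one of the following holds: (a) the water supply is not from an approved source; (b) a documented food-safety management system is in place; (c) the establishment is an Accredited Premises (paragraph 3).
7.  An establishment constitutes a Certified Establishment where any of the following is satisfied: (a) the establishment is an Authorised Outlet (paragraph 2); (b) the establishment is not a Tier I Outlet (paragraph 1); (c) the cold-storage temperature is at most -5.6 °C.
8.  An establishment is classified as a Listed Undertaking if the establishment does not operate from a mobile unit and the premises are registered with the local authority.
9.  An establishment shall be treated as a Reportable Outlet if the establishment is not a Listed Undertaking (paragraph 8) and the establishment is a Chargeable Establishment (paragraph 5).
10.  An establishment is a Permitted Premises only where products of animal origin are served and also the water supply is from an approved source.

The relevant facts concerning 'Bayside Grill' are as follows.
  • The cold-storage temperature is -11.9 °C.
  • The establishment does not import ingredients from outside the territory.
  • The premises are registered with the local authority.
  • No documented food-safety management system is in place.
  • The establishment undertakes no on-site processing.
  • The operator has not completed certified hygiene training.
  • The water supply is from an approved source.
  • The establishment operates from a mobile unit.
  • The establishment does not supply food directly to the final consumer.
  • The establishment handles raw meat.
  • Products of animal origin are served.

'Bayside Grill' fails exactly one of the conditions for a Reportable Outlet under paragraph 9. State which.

Chargeable Establishment

paragraph 8 — Listed Undertaking: [the establishment does not operate from a mobile unit? no] AND [the premises are registered with the local authority? yes] → not satisfied.
paragraph 3 — Accredited Premises: [the water supply is not from an approved source? no] OR [the establishment imports ingredients from outside the territory? no] OR [the establishment does not handle raw meat? no] → not satisfied.
paragraph 6 — Senior Establishment: [the water supply is not from an approved source? no] OR [a documented food-safety management system is in place? no] OR [Accredited Premises (paragraph 3)? no] → not satisfied.
paragraph 2 — Authorised Outlet: [cold-storage temperature: -11.9 °C ≤ -5.6 °C? yes] AND [the establishment operates from a mobile unit? yes] AND [the premises are registered with the local authority? yes] → satisfied.
paragraph 1 — Tier I Outlet: [products of animal origin are served? yes] OR [the establishment undertakes on-site processing? no] → satisfied.
paragraph 7 — Certified Establishment: [Authorised Outlet (paragraph 2)? yes] OR [not a Tier I Outlet (paragraph 1)? no] OR [cold-storage temperature: -11.9 °C ≤ -5.6 °C? yes] → satisfied.
paragraph 5 — Chargeable Establishment: [Senior Establishment (paragraph 6)? no] AND [Certified Establishment (paragraph 7)? yes] → not satisfied.
paragraph 9 — Reportable Outlet: [not a Listed Undertaking (paragraph 8)? yes] AND [Chargeable Establishment (paragraph 5)? no] → not satisfied.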